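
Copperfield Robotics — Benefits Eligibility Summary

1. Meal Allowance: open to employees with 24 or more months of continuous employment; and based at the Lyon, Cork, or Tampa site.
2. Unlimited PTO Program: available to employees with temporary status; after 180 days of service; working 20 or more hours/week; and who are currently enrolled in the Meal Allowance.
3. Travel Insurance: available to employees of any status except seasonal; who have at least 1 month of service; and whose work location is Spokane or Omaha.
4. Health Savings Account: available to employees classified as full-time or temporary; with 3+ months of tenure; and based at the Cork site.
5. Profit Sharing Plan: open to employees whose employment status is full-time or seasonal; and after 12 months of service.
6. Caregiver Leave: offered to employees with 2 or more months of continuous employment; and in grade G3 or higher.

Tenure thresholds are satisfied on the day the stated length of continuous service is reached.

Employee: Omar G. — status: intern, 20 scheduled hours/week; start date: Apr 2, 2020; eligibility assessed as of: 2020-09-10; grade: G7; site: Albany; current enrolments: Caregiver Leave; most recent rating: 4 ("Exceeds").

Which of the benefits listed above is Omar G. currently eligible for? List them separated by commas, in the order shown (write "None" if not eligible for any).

Caregiver Leave

Service from Apr 2, 2020 to 2020-09-10: 161 days.
Meal Allowance — service 161 days < 24 months (≈720 days) ✗ → not eligible.
Unlimited PTO Program — status intern ✗ (requires temporary) → not eligible.
Travel Insurance — status intern ✓ (not excluded); service 161 days ≥ 1 month (≈30 days) ✓; site Albany ✗ (not Spokane or Omaha) → not eligible.
Health Savings Account — status intern ✗ (requires full-time or temporary) → not eligible.
Profit Sharing Plan — status intern ✗ (requires full-time or seasonal) → not eligible.
Caregiver Leave — service 161 days ≥ 2 months (≈60 days) ✓; grade G7 ≥ G3 ✓ → eligible.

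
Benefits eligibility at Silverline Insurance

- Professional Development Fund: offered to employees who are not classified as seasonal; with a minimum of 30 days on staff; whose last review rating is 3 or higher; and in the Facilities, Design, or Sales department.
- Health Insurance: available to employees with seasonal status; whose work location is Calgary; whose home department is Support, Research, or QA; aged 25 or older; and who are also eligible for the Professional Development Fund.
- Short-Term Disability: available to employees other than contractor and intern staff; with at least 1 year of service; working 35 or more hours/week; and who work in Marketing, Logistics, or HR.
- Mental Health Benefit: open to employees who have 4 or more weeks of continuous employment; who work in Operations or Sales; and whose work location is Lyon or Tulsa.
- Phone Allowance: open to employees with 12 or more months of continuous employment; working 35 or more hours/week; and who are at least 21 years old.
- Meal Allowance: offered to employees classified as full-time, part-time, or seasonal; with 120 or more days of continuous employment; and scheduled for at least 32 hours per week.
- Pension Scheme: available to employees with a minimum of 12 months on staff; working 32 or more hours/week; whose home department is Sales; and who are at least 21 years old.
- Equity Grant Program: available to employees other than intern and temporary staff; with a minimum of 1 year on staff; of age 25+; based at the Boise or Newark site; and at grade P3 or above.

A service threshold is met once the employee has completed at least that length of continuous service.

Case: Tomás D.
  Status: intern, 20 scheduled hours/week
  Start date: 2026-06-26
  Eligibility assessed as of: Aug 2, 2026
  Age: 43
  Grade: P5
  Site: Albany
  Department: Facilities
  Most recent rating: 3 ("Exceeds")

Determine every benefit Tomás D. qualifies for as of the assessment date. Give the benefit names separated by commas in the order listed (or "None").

Professional Development Fund

Service from 2026-06-26 to Aug 2, 2026: 37 days.
Professional Development Fund — status intern ✓ (not excluded); service 37 days ≥ 30 days ✓; rating 3 ≥ 3 ✓; dept Facilities ✓ → eligible.
Health Insurance — status intern ✗ (requires seasonal) → not eligible.
Short-Term Disability — status intern ✗ (excluded) → not eligible.
Mental Health Benefit — service 37 days ≥ 4 weeks (≈28 days) ✓; dept Facilities ✗ → not eligible.
Phone Allowance — service 37 days < 12 months (≈360 days) ✗ → not eligible.
Meal Allowance — status intern ✗ (requires full-time, part-time, or seasonal) → not eligible.
Pension Scheme — service 37 days < 12 months (≈360 days) ✗ → not eligible.
Equity Grant Program — status intern ✗ (excluded) → not eligible.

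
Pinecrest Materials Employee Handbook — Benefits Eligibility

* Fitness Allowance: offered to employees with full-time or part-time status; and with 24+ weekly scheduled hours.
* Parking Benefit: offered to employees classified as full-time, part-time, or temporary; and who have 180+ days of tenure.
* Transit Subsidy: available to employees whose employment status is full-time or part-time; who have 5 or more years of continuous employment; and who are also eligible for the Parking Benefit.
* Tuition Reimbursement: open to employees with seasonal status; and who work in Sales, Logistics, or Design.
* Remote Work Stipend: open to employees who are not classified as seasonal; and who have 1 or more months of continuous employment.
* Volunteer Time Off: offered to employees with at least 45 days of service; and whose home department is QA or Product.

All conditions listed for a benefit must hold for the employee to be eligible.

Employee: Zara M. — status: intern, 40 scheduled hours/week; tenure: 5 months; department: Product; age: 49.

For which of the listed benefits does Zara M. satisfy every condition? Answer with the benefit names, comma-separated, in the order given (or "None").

Fitness Allowance — status intern ✗ (requires full-time or part-time) → not eligible.
Parking Benefit — status intern ✗ (requires full-time, part-time, or temporary) → not eligible.
Transit Subsidy — status intern ✗ (requires full-time or part-time) → not eligible.
Tuition Reimbursement — status intern ✗ (requires seasonal) → not eligible.
Remote Work Stipend — status intern ✓ (not excluded); service 5 months ≥ 1 month ✓ → eligible.
Volunteer Time Off — service 5 months ≥ 45 days ✓; dept Product ✓ → eligible.

Remote Work Stipend, Volunteer Time Off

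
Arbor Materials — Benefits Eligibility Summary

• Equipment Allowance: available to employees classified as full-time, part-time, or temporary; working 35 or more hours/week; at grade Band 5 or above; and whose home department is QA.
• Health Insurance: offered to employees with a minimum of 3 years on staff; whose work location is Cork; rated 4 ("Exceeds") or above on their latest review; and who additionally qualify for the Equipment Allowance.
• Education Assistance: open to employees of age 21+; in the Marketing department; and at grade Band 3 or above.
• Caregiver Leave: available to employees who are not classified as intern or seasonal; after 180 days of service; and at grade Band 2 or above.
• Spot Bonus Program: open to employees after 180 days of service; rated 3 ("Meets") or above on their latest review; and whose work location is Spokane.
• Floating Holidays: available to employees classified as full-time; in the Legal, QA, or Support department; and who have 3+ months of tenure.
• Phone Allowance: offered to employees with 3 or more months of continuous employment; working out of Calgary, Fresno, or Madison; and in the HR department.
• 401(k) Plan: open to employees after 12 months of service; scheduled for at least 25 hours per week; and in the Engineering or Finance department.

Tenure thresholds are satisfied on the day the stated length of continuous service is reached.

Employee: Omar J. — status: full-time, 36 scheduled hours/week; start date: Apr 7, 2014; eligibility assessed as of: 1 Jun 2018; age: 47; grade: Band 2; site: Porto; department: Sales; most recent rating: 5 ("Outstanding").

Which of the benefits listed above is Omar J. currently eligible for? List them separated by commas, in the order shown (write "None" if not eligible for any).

Service from Apr 7, 2014 to 1 Jun 2018: 1516 days.
Equipment Allowance — status full-time ✓; 36 hrs/wk ≥ 35 ✓; grade Band 2 < Band 5 ✗ → not eligible.
Health Insurance — service 1516 days ≥ 3 years (≈1095 days) ✓; site Porto ✗ (not Cork) → not eligible.
Education Assistance — age 47 ≥ 21 ✓; dept Sales ✗ → not eligible.
Caregiver Leave — status full-time ✓ (not excluded); service 1516 days ≥ 180 days ✓; grade Band 2 ≥ Band 2 ✓ → eligible.
Spot Bonus Program — service 1516 days ≥ 180 days ✓; rating 5 ≥ 3 ✓; site Porto ✗ (not Spokane) → not eligible.
Floating Holidays — status full-time ✓; dept Sales ✗ → not eligible.
Phone Allowance — service 1516 days ≥ 3 months (≈90 days) ✓; site Porto ✗ (not Calgary, Fresno, or Madison) → not eligible.
401(k) Plan — service 1516 days ≥ 12 months (≈360 days) ✓; 36 hrs/wk ≥ 25 ✓; dept Sales ✗ → not eligible.

Caregiver Leave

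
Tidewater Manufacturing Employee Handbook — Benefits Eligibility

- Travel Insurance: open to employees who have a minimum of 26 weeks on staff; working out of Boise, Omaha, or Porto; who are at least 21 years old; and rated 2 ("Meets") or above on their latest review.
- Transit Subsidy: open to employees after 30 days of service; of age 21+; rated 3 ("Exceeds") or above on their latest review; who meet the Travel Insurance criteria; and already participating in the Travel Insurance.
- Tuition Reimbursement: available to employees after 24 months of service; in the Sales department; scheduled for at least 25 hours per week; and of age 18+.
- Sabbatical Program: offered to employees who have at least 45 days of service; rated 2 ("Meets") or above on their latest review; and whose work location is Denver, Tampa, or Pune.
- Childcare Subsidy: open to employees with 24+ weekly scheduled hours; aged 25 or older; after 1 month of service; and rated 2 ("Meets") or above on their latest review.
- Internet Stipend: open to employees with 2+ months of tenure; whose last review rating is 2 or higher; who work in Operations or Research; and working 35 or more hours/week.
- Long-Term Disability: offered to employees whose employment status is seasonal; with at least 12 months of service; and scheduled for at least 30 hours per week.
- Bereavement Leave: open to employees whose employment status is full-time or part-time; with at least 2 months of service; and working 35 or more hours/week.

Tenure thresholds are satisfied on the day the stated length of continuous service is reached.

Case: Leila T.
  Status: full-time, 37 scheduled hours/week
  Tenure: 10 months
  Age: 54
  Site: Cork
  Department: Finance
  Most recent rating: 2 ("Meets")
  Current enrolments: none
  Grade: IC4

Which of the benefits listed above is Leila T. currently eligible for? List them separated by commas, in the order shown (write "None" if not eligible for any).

Childcare Subsidy, Bereavement Leave

Travel Insurance — service 10 months ≥ 26 weeks (≈182 days) ✓; site Cork ✗ (not Boise, Omaha, or Porto) → not eligible.
Transit Subsidy — service 10 months ≥ 30 days ✓; age 54 ≥ 21 ✓; rating 2 < 3 ✗ → not eligible.
Tuition Reimbursement — service 10 months < 24 months ✗ → not eligible.
Sabbatical Program — service 10 months ≥ 45 days ✓; rating 2 ≥ 2 ✓; site Cork ✗ (not Denver, Tampa, or Pune) → not eligible.
Childcare Subsidy — 37 hrs/wk ≥ 24 ✓; age 54 ≥ 25 ✓; service 10 months ≥ 1 month ✓; rating 2 ≥ 2 ✓ → eligible.
Internet Stipend — service 10 months ≥ 2 months ✓; rating 2 ≥ 2 ✓; dept Finance ✗ → not eligible.
Long-Term Disability — status full-time ✗ (requires seasonal) → not eligible.
Bereavement Leave — status full-time ✓; service 10 months ≥ 2 months ✓; 37 hrs/wk ≥ 35 ✓ → eligible.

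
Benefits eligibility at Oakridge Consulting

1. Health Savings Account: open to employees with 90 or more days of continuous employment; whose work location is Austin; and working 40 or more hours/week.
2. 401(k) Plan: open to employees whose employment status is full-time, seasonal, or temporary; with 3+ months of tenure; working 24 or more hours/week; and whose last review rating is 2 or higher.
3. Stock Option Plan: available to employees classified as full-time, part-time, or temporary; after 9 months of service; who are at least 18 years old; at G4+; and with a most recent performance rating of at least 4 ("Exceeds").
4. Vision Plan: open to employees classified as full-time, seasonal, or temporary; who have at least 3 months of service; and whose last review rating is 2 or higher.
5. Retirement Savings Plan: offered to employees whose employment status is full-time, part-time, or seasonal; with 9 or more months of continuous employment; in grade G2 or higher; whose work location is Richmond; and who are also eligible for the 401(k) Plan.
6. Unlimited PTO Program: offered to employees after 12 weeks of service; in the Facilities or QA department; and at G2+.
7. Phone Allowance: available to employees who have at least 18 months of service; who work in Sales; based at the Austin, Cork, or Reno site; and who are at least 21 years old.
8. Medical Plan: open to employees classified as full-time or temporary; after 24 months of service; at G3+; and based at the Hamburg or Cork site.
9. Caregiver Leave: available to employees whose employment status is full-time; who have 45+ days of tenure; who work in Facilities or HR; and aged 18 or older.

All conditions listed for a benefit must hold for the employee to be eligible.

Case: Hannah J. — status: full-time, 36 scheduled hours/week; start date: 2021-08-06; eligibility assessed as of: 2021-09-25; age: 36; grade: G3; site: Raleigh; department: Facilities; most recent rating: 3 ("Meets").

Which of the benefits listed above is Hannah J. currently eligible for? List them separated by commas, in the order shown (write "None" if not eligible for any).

Service from 2021-08-06 to 2021-09-25: 50 days.
Health Savings Account — service 50 days < 90 days ✗ → not eligible.
401(k) Plan — status full-time ✓; service 50 days < 3 months (≈90 days) ✗ → not eligible.
Stock Option Plan — status full-time ✓; service 50 days < 9 months (≈270 days) ✗ → not eligible.
Vision Plan — status full-time ✓; service 50 days < 3 months (≈90 days) ✗ → not eligible.
Retirement Savings Plan — status full-time ✓; service 50 days < 9 months (≈270 days) ✗ → not eligible.
Unlimited PTO Program — service 50 days < 12 weeks (≈84 days) ✗ → not eligible.
Phone Allowance — service 50 days < 18 months (≈540 days) ✗ → not eligible.
Medical Plan — status full-time ✓; service 50 days < 24 months (≈720 days) ✗ → not eligible.
Caregiver Leave — status full-time ✓; service 50 days ≥ 45 days ✓; dept Facilities ✓; age 36 ≥ 18 ✓ → eligible.

Caregiver Leave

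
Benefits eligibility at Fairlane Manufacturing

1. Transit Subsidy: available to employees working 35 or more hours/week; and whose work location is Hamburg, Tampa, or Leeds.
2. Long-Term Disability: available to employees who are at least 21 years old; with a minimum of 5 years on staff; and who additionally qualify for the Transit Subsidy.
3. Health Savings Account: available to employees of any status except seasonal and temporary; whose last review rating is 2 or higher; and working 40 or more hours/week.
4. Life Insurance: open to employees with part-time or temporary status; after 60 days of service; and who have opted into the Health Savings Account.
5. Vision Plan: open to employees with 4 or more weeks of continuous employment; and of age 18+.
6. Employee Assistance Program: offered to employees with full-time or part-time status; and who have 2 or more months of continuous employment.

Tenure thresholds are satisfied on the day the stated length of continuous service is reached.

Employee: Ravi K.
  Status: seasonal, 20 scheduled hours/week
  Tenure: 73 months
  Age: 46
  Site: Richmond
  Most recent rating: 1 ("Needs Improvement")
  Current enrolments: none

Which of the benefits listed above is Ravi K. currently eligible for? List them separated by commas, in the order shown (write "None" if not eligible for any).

Transit Subsidy — 20 hrs/wk < 35 ✗ → not eligible.
Long-Term Disability — age 46 ≥ 21 ✓; service 73 months ≥ 5 years (≈1825 days) ✓; not eligible for Transit Subsidy ✗ → not eligible.
Health Savings Account — status seasonal ✗ (excluded) → not eligible.
Life Insurance — status seasonal ✗ (requires part-time or temporary) → not eligible.
Vision Plan — service 73 months ≥ 4 weeks (≈28 days) ✓; age 46 ≥ 18 ✓ → eligible.
Employee Assistance Program — status seasonal ✗ (requires full-time or part-time) → not eligible.

Vision Plan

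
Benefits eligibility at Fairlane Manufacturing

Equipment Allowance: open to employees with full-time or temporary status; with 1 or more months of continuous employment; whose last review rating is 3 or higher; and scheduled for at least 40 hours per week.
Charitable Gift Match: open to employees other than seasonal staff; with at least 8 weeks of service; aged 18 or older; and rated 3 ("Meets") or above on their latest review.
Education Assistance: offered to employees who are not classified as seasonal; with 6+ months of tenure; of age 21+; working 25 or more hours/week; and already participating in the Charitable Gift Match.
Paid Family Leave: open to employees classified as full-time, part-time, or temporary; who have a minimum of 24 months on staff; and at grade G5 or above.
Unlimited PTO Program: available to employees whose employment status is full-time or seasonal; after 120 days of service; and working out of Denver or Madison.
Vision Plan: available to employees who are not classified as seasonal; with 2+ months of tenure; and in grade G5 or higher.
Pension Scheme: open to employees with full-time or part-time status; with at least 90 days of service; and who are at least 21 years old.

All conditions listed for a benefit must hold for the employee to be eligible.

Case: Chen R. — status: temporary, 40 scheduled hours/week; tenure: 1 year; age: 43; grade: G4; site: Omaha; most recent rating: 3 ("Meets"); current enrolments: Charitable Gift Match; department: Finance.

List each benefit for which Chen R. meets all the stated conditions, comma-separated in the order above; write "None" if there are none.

Equipment Allowance — status temporary ✓; service 1 year ≥ 1 month (≈30 days) ✓; rating 3 ≥ 3 ✓; 40 hrs/wk ≥ 40 ✓ → eligible.
Charitable Gift Match — status temporary ✓ (not excluded); service 1 year ≥ 8 weeks (≈56 days) ✓; age 43 ≥ 18 ✓; rating 3 ≥ 3 ✓ → eligible.
Education Assistance — status temporary ✓ (not excluded); service 1 year ≥ 6 months (≈180 days) ✓; age 43 ≥ 21 ✓; 40 hrs/wk ≥ 25 ✓; enrolled in Charitable Gift Match ✓ → eligible.
Paid Family Leave — status temporary ✓; service 1 year < 24 months (≈720 days) ✗ → not eligible.
Unlimited PTO Program — status temporary ✗ (requires full-time or seasonal) → not eligible.
Vision Plan — status temporary ✓ (not excluded); service 1 year ≥ 2 months (≈60 days) ✓; grade G4 < G5 ✗ → not eligible.
Pension Scheme — status temporary ✗ (requires full-time or part-time) → not eligible.

Equipment Allowance, Charitable Gift Match, Education Assistance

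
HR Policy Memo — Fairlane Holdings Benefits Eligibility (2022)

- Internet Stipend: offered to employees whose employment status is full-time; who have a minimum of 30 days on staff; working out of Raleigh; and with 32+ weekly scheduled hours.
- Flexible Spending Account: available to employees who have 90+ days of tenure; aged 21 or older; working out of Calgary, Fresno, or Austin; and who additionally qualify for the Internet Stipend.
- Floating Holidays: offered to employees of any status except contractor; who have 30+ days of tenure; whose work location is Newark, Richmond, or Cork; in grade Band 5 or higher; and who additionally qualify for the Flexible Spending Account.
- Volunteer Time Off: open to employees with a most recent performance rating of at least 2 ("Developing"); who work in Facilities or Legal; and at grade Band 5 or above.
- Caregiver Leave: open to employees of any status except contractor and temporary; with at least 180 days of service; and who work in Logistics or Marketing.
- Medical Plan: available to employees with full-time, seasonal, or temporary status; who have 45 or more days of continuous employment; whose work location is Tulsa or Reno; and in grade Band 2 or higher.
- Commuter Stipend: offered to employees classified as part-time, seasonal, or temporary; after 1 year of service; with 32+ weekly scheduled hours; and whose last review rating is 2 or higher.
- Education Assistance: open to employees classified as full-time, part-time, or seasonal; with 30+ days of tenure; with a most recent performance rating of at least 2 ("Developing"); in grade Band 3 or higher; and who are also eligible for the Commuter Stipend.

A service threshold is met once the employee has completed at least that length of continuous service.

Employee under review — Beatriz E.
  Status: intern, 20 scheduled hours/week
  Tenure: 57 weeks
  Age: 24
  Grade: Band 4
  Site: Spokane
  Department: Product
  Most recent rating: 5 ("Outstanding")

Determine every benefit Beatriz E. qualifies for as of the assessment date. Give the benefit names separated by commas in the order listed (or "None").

Internet Stipend — status intern ✗ (requires full-time) → not eligible.
Flexible Spending Account — service 57 weeks ≥ 90 days ✓; age 24 ≥ 21 ✓; site Spokane ✗ (not Calgary, Fresno, or Austin) → not eligible.
Floating Holidays — status intern ✓ (not excluded); service 57 weeks ≥ 30 days ✓; site Spokane ✗ (not Newark, Richmond, or Cork) → not eligible.
Volunteer Time Off — rating 5 ≥ 2 ✓; dept Product ✗ → not eligible.
Caregiver Leave — status intern ✓ (not excluded); service 57 weeks ≥ 180 days ✓; dept Product ✗ → not eligible.
Medical Plan — status intern ✗ (requires full-time, seasonal, or temporary) → not eligible.
Commuter Stipend — status intern ✗ (requires part-time, seasonal, or temporary) → not eligible.
Education Assistance — status intern ✗ (requires full-time, part-time, or seasonal) → not eligible.

None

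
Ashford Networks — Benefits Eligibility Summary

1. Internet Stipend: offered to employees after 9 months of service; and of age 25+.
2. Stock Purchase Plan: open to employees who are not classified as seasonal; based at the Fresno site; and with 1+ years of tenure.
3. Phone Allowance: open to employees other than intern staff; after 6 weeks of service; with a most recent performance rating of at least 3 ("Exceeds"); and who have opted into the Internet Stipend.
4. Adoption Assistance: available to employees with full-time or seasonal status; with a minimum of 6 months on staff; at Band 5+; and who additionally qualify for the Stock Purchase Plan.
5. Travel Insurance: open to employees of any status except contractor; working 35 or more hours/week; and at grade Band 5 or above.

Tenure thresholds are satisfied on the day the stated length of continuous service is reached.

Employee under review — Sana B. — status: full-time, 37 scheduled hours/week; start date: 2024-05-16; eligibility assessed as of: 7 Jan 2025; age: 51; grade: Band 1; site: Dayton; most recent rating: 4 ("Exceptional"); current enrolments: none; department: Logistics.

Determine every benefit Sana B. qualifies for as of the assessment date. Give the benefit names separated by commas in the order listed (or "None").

None

Service from 2024-05-16 to 7 Jan 2025: 236 days.
Internet Stipend — service 236 days < 9 months (≈270 days) ✗ → not eligible.
Stock Purchase Plan — status full-time ✓ (not excluded); site Dayton ✗ (not Fresno) → not eligible.
Phone Allowance — status full-time ✓ (not excluded); service 236 days ≥ 6 weeks (≈42 days) ✓; rating 4 ≥ 3 ✓; not enrolled in Internet Stipend ✗ → not eligible.
Adoption Assistance — status full-time ✓; service 236 days ≥ 6 months (≈180 days) ✓; grade Band 1 < Band 5 ✗ → not eligible.
Travel Insurance — status full-time ✓ (not excluded); 37 hrs/wk ≥ 35 ✓; grade Band 1 < Band 5 ✗ → not eligible.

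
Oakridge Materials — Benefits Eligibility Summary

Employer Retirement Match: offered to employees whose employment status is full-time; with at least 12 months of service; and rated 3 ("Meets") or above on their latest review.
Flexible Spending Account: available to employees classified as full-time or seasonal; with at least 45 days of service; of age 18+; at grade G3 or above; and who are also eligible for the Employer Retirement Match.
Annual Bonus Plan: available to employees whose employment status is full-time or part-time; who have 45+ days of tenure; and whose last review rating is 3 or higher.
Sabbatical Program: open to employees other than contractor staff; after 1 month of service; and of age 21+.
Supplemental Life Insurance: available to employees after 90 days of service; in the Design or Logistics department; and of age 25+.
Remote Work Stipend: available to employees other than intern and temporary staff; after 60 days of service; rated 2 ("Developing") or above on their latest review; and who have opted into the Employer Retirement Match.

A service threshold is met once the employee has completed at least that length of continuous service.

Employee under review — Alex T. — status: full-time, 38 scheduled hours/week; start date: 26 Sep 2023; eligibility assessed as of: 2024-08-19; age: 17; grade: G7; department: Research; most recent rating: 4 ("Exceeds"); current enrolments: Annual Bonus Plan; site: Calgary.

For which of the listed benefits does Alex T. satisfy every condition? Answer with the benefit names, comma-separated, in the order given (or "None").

Service from 26 Sep 2023 to 2024-08-19: 328 days.
Employer Retirement Match — status full-time ✓; service 328 days < 12 months (≈360 days) ✗ → not eligible.
Flexible Spending Account — status full-time ✓; service 328 days ≥ 45 days ✓; age 17 < 18 ✗ → not eligible.
Annual Bonus Plan — status full-time ✓; service 328 days ≥ 45 days ✓; rating 4 ≥ 3 ✓ → eligible.
Sabbatical Program — status full-time ✓ (not excluded); service 328 days ≥ 1 month (≈30 days) ✓; age 17 < 21 ✗ → not eligible.
Supplemental Life Insurance — service 328 days ≥ 90 days ✓; dept Research ✗ → not eligible.
Remote Work Stipend — status full-time ✓ (not excluded); service 328 days ≥ 60 days ✓; rating 4 ≥ 2 ✓; not enrolled in Employer Retirement Match ✗ → not eligible.

Annual Bonus Plan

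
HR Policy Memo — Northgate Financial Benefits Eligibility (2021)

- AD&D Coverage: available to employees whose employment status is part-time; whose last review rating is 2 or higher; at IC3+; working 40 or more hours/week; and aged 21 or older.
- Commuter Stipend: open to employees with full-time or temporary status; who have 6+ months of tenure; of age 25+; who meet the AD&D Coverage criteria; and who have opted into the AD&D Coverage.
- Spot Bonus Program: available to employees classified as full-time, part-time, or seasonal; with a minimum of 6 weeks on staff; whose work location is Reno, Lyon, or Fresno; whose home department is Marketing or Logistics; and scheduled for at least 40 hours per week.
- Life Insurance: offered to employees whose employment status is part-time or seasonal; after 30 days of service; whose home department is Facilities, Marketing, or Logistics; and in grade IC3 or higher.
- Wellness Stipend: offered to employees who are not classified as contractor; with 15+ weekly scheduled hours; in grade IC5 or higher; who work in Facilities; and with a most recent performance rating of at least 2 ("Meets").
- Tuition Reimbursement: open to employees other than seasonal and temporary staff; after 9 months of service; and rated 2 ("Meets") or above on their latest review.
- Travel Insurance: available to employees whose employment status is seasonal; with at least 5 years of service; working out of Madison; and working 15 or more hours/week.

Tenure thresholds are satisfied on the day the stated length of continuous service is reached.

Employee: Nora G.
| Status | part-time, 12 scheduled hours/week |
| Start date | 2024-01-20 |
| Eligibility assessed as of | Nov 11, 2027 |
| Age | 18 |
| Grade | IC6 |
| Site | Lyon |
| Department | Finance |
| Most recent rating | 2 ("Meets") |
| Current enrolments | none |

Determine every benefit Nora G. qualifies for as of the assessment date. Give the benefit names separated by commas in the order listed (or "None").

Service from 2024-01-20 to Nov 11, 2027: 1391 days.
AD&D Coverage — status part-time ✓; rating 2 ≥ 2 ✓; grade IC6 ≥ IC3 ✓; 12 hrs/wk < 40 ✗ → not eligible.
Commuter Stipend — status part-time ✗ (requires full-time or temporary) → not eligible.
Spot Bonus Program — status part-time ✓; service 1391 days ≥ 6 weeks (≈42 days) ✓; site Lyon ✓; dept Finance ✗ → not eligible.
Life Insurance — status part-time ✓; service 1391 days ≥ 30 days ✓; dept Finance ✗ → not eligible.
Wellness Stipend — status part-time ✓ (not excluded); 12 hrs/wk < 15 ✗ → not eligible.
Tuition Reimbursement — status part-time ✓ (not excluded); service 1391 days ≥ 9 months (≈270 days) ✓; rating 2 ≥ 2 ✓ → eligible.
Travel Insurance — status part-time ✗ (requires seasonal) → not eligible.

Tuition Reimbursement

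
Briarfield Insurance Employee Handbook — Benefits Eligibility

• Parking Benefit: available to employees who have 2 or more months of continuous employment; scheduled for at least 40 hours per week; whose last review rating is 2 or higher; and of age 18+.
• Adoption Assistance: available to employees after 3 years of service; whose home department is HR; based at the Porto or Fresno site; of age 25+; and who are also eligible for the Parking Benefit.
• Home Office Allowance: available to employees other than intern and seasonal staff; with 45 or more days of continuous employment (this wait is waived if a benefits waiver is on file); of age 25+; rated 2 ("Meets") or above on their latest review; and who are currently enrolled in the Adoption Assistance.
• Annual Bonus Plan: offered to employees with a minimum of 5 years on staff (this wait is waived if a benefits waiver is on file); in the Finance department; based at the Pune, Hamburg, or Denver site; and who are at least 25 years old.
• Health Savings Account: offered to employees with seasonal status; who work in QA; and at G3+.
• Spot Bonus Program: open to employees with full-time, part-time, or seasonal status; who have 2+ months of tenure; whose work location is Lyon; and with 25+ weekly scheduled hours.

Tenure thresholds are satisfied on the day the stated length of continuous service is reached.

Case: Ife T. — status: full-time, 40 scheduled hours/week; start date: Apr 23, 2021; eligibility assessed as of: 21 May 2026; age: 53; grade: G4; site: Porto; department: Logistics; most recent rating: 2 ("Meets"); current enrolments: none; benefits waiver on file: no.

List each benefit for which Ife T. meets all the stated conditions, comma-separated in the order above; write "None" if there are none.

Parking Benefit

Service from Apr 23, 2021 to 21 May 2026: 1854 days.
Parking Benefit — service 1854 days ≥ 2 months (≈60 days) ✓; 40 hrs/wk ≥ 40 ✓; rating 2 ≥ 2 ✓; age 53 ≥ 18 ✓ → eligible.
Adoption Assistance — service 1854 days ≥ 3 years (≈1095 days) ✓; dept Logistics ✗ → not eligible.
Home Office Allowance — status full-time ✓ (not excluded); no waiver, service 1854 days ≥ 45 days ✓; age 53 ≥ 25 ✓; rating 2 ≥ 2 ✓; not enrolled in Adoption Assistance ✗ → not eligible.
Annual Bonus Plan — no waiver, service 1854 days ≥ 5 years (≈1825 days) ✓; dept Logistics ✗ → not eligible.
Health Savings Account — status full-time ✗ (requires seasonal) → not eligible.
Spot Bonus Program — status full-time ✓; service 1854 days ≥ 2 months (≈60 days) ✓; site Porto ✗ (not Lyon) → not eligible.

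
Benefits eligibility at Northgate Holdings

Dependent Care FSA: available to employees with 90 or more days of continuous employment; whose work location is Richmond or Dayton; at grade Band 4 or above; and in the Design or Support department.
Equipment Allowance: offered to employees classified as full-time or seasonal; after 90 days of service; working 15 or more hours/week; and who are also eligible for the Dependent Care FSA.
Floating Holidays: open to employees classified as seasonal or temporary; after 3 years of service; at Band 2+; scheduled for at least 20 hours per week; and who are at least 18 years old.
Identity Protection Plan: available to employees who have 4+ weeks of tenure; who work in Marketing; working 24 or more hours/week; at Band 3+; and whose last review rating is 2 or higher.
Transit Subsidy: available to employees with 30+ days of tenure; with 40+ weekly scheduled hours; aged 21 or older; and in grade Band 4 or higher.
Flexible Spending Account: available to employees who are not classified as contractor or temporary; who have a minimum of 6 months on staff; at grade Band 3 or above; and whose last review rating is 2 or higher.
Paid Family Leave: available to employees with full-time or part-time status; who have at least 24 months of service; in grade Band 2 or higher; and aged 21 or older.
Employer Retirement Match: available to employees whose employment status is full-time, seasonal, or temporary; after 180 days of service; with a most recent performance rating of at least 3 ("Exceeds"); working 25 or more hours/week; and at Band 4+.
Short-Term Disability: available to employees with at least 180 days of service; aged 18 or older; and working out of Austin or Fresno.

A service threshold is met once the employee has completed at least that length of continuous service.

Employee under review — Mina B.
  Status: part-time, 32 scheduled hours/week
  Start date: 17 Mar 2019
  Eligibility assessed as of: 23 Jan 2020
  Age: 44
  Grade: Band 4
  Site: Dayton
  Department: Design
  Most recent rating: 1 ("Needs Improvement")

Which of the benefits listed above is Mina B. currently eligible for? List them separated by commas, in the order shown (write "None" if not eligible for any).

Service from 17 Mar 2019 to 23 Jan 2020: 312 days.
Dependent Care FSA — service 312 days ≥ 90 days ✓; site Dayton ✓; grade Band 4 ≥ Band 4 ✓; dept Design ✓ → eligible.
Equipment Allowance — status part-time ✗ (requires full-time or seasonal) → not eligible.
Floating Holidays — status part-time ✗ (requires seasonal or temporary) → not eligible.
Identity Protection Plan — service 312 days ≥ 4 weeks (≈28 days) ✓; dept Design ✗ → not eligible.
Transit Subsidy — service 312 days ≥ 30 days ✓; 32 hrs/wk < 40 ✗ → not eligible.
Flexible Spending Account — status part-time ✓ (not excluded); service 312 days ≥ 6 months (≈180 days) ✓; grade Band 4 ≥ Band 3 ✓; rating 1 < 2 ✗ → not eligible.
Paid Family Leave — status part-time ✓; service 312 days < 24 months (≈720 days) ✗ → not eligible.
Employer Retirement Match — status part-time ✗ (requires full-time, seasonal, or temporary) → not eligible.
Short-Term Disability — service 312 days ≥ 180 days ✓; age 44 ≥ 18 ✓; site Dayton ✗ (not Austin or Fresno) → not eligible.

Dependent Care FSA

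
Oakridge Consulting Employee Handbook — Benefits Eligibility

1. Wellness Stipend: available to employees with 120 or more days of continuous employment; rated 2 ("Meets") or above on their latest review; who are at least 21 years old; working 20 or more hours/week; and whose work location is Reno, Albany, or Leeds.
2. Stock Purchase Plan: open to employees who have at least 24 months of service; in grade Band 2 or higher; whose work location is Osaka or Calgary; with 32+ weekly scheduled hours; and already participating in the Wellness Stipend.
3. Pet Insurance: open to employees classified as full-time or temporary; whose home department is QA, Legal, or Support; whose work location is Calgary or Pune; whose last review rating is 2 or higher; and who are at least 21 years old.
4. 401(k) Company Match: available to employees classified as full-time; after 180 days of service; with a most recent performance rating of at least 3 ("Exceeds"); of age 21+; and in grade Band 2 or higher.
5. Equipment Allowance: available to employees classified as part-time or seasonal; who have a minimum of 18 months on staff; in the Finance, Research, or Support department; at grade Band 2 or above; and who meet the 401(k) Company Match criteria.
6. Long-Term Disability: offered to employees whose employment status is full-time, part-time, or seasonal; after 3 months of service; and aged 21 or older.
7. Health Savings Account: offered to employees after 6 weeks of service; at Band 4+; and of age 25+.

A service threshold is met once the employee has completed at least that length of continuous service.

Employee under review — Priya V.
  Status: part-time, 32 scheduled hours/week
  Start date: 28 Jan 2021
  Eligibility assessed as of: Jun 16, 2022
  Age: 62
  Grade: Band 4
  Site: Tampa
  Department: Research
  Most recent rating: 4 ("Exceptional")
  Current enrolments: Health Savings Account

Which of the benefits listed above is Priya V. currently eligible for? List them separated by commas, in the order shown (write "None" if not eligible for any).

Long-Term Disability, Health Savings Account

Service from 28 Jan 2021 to Jun 16, 2022: 504 days.
Wellness Stipend — service 504 days ≥ 120 days ✓; rating 4 ≥ 2 ✓; age 62 ≥ 21 ✓; 32 hrs/wk ≥ 20 ✓; site Tampa ✗ (not Reno, Albany, or Leeds) → not eligible.
Stock Purchase Plan — service 504 days < 24 months (≈720 days) ✗ → not eligible.
Pet Insurance — status part-time ✗ (requires full-time or temporary) → not eligible.
401(k) Company Match — status part-time ✗ (requires full-time) → not eligible.
Equipment Allowance — status part-time ✓; service 504 days < 18 months (≈540 days) ✗ → not eligible.
Long-Term Disability — status part-time ✓; service 504 days ≥ 3 months (≈90 days) ✓; age 62 ≥ 21 ✓ → eligible.
Health Savings Account — service 504 days ≥ 6 weeks (≈42 days) ✓; grade Band 4 ≥ Band 4 ✓; age 62 ≥ 25 ✓ → eligible.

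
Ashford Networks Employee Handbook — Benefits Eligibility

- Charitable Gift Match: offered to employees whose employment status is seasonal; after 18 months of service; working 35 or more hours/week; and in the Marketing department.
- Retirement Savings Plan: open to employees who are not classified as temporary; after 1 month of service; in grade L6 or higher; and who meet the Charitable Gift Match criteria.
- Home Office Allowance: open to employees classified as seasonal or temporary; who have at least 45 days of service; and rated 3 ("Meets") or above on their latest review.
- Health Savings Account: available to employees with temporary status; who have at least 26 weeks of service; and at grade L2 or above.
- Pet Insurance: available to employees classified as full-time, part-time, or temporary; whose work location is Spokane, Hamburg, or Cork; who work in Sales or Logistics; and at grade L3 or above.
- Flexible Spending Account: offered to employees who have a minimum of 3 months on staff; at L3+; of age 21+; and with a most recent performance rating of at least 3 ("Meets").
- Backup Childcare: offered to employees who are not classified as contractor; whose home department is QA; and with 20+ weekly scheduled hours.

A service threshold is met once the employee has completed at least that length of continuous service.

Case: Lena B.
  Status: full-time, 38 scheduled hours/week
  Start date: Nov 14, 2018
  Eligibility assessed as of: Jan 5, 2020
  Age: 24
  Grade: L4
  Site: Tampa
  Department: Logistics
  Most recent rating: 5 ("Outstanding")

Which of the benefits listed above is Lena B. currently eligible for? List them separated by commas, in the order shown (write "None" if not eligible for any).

Flexible Spending Account

Service from Nov 14, 2018 to Jan 5, 2020: 417 days.
Charitable Gift Match — status full-time ✗ (requires seasonal) → not eligible.
Retirement Savings Plan — status full-time ✓ (not excluded); service 417 days ≥ 1 month (≈30 days) ✓; grade L4 < L6 ✗ → not eligible.
Home Office Allowance — status full-time ✗ (requires seasonal or temporary) → not eligible.
Health Savings Account — status full-time ✗ (requires temporary) → not eligible.
Pet Insurance — status full-time ✓; site Tampa ✗ (not Spokane, Hamburg, or Cork) → not eligible.
Flexible Spending Account — service 417 days ≥ 3 months (≈90 days) ✓; grade L4 ≥ L3 ✓; age 24 ≥ 21 ✓; rating 5 ≥ 3 ✓ → eligible.
Backup Childcare — status full-time ✓ (not excluded); dept Logistics ✗ → not eligible.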